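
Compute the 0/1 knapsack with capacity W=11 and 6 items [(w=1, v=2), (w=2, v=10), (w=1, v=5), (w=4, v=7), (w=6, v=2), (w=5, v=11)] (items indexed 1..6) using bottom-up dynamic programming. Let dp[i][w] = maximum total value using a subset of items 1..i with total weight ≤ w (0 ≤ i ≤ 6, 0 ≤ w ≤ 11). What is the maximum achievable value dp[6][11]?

i\w   0   1   2   3   4   5   6   7   8   9  10  11
  0   0   0   0   0   0   0   0   0   0   0   0   0
  1   0   2   2   2   2   2   2   2   2   2   2   2
  2   0   2  10  12  12  12  12  12  12  12  12  12
  3   0   5  10  15  17  17  17  17  17  17  17  17
  4   0   5  10  15  17  17  17  22  24  24  24  24
  5   0   5  10  15  17  17  17  22  24  24  24  24
  6   0   5  10  15  17  17  17  22  26  28  28  28

28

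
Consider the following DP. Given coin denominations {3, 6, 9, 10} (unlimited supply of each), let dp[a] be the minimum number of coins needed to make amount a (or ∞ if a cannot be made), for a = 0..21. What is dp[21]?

3

 a  0  1  2  3  4  5  6  7  8  9 10 11 12 13 14 15 16 17 18 19 20 21
dp  0  -  -  1  -  -  1  -  -  1  1  -  2  2  -  2  2  -  2  2  2  3
(- denotes ∞ / unreachable)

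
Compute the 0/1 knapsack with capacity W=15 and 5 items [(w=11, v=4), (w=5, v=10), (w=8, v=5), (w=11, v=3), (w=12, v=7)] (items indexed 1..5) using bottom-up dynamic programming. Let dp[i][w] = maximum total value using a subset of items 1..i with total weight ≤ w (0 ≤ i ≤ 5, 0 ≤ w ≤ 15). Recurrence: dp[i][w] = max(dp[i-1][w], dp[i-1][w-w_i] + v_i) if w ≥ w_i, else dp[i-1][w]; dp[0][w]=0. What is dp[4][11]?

10

i\w   0   1   2   3   4   5   6   7   8   9  10  11  12  13  14  15
  0   0   0   0   0   0   0   0   0   0   0   0   0   0   0   0   0
  1   0   0   0   0   0   0   0   0   0   0   0   4   4   4   4   4
  2   0   0   0   0   0  10  10  10  10  10  10  10  10  10  10  10
  3   0   0   0   0   0  10  10  10  10  10  10  10  10  15  15  15
  4   0   0   0   0   0  10  10  10  10  10  10  10  10  15  15  15
  5   0   0   0   0   0  10  10  10  10  10  10  10  10  15  15  15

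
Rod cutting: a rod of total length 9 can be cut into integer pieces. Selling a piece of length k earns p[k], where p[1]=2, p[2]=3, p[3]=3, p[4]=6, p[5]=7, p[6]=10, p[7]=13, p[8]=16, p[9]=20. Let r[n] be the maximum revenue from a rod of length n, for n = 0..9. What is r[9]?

20

   n    0    1    2    3    4    5    6    7    8    9
r[n]    0    2    4    6    8   10   12   14   16   20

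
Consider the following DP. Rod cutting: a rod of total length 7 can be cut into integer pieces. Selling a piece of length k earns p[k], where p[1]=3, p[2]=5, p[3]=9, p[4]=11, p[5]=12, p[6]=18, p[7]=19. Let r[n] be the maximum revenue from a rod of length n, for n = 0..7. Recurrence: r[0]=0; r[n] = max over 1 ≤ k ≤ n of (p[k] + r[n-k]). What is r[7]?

   n    0    1    2    3    4    5    6    7
r[n]    0    3    6    9   12   15   18   21

21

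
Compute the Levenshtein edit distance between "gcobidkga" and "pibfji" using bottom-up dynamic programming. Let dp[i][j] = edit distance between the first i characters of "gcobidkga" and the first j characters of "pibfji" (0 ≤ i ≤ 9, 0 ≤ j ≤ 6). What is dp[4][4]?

4

   ''  p  i  b  f  j  i
''  0  1  2  3  4  5  6
 g  1  1  2  3  4  5  6
 c  2  2  2  3  4  5  6
 o  3  3  3  3  4  5  6
 b  4  4  4  3  4  5  6
 i  5  5  4  4  4  5  5
 d  6  6  5  5  5  5  6
 k  7  7  6  6  6  6  6
 g  8  8  7  7  7  7  7
 a  9  9  8  8  8  8  8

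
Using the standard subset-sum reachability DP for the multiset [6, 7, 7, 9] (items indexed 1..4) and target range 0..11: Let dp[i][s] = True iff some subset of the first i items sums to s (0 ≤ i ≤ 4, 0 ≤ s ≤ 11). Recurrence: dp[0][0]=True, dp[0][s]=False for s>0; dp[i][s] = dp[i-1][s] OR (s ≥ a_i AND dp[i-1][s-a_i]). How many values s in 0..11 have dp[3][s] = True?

3

i\s   0   1   2   3   4   5   6   7   8   9  10  11
  0   T   F   F   F   F   F   F   F   F   F   F   F
  1   T   F   F   F   F   F   T   F   F   F   F   F
  2   T   F   F   F   F   F   T   T   F   F   F   F
  3   T   F   F   F   F   F   T   T   F   F   F   F
  4   T   F   F   F   F   F   T   T   F   T   F   F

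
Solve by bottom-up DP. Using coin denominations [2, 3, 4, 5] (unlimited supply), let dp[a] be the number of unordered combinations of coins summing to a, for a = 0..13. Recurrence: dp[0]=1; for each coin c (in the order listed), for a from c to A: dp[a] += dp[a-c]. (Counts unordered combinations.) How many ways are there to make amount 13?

10

after  coin     0     1     2     3     4     5     6     7     8     9    10    11    12    13
          2     1     0     1     0     1     0     1     0     1     0     1     0     1     0
          3     1     0     1     1     1     1     2     1     2     2     2     2     3     2
          4     1     0     1     1     2     1     3     2     4     3     5     4     7     5
          5     1     0     1     1     2     2     3     3     5     5     7     7    10    10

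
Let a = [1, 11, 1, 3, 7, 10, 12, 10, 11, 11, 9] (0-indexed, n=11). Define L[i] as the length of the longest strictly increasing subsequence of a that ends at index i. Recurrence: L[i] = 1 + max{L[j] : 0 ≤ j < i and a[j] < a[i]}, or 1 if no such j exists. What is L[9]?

5

   i    0    1    2    3    4    5    6    7    8    9   10
a[i]    1   11    1    3    7   10   12   10   11   11    9
L[i]    1    2    1    2    3    4    5    4    5    5    4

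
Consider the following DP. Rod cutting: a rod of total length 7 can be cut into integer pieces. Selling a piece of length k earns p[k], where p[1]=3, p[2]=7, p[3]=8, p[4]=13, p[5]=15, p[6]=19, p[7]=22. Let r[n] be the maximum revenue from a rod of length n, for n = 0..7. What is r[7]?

   n    0    1    2    3    4    5    6    7
r[n]    0    3    7   10   14   17   21   24

24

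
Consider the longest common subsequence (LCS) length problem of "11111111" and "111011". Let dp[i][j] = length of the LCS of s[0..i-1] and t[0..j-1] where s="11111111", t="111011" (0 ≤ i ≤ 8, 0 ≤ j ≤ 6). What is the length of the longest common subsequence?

   ''  1  1  1  0  1  1
''  0  0  0  0  0  0  0
 1  0  1  1  1  1  1  1
 1  0  1  2  2  2  2  2
 1  0  1  2  3  3  3  3
 1  0  1  2  3  3  4  4
 1  0  1  2  3  3  4  5
 1  0  1  2  3  3  4  5
 1  0  1  2  3  3  4  5
 1  0  1  2  3  3  4  5

5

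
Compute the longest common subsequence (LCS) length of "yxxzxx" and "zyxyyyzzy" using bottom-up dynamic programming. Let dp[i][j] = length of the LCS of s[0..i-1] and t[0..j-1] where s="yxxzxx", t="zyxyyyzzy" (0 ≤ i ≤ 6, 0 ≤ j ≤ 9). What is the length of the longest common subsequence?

3

   ''  z  y  x  y  y  y  z  z  y
''  0  0  0  0  0  0  0  0  0  0
 y  0  0  1  1  1  1  1  1  1  1
 x  0  0  1  2  2  2  2  2  2  2
 x  0  0  1  2  2  2  2  2  2  2
 z  0  1  1  2  2  2  2  3  3  3
 x  0  1  1  2  2  2  2  3  3  3
 x  0  1  1  2  2  2  2  3  3  3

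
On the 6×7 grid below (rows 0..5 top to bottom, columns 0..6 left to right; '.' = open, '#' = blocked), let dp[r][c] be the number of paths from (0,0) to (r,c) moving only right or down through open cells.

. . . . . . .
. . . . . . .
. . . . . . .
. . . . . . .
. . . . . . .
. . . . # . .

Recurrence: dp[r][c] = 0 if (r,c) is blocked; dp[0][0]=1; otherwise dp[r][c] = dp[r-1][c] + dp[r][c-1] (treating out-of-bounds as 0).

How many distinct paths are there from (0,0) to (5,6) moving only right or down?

336

r\c   0   1   2   3   4   5   6
  0   1   1   1   1   1   1   1
  1   1   2   3   4   5   6   7
  2   1   3   6  10  15  21  28
  3   1   4  10  20  35  56  84
  4   1   5  15  35  70 126 210
  5   1   6  21  56   0 126 336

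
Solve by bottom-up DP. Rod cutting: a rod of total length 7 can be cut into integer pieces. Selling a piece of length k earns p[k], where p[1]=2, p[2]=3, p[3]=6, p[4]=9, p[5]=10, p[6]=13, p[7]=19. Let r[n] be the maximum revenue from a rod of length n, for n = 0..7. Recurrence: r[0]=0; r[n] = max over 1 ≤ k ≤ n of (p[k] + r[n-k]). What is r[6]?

13

   n    0    1    2    3    4    5    6    7
r[n]    0    2    4    6    9   11   13   19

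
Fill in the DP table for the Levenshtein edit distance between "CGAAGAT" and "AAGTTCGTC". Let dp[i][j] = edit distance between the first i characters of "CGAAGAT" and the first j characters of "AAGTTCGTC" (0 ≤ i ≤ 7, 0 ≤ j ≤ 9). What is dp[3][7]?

6

   ''  A  A  G  T  T  C  G  T  C
''  0  1  2  3  4  5  6  7  8  9
 C  1  1  2  3  4  5  5  6  7  8
 G  2  2  2  2  3  4  5  5  6  7
 A  3  2  2  3  3  4  5  6  6  7
 A  4  3  2  3  4  4  5  6  7  7
 G  5  4  3  2  3  4  5  5  6  7
 A  6  5  4  3  3  4  5  6  6  7
 T  7  6  5  4  3  3  4  5  6  7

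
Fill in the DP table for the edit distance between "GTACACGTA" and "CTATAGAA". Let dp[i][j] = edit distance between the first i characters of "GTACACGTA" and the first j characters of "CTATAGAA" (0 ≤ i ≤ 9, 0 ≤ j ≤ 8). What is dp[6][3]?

   ''  C  T  A  T  A  G  A  A
''  0  1  2  3  4  5  6  7  8
 G  1  1  2  3  4  5  5  6  7
 T  2  2  1  2  3  4  5  6  7
 A  3  3  2  1  2  3  4  5  6
 C  4  3  3  2  2  3  4  5  6
 A  5  4  4  3  3  2  3  4  5
 C  6  5  5  4  4  3  3  4  5
 G  7  6  6  5  5  4  3  4  5
 T  8  7  6  6  5  5  4  4  5
 A  9  8  7  6  6  5  5  4  4

4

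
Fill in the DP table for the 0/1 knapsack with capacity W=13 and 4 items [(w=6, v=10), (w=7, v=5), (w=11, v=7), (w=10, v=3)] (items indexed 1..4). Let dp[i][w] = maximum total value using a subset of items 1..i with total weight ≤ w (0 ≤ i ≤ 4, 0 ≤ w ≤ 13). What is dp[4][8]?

i\w   0   1   2   3   4   5   6   7   8   9  10  11  12  13
  0   0   0   0   0   0   0   0   0   0   0   0   0   0   0
  1   0   0   0   0   0   0  10  10  10  10  10  10  10  10
  2   0   0   0   0   0   0  10  10  10  10  10  10  10  15
  3   0   0   0   0   0   0  10  10  10  10  10  10  10  15
  4   0   0   0   0   0   0  10  10  10  10  10  10  10  15

10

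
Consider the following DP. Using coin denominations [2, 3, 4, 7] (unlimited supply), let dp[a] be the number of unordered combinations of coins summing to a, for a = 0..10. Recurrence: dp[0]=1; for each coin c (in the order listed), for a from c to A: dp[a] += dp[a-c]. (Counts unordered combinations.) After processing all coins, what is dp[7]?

3

after  coin     0     1     2     3     4     5     6     7     8     9    10
          2     1     0     1     0     1     0     1     0     1     0     1
          3     1     0     1     1     1     1     2     1     2     2     2
          4     1     0     1     1     2     1     3     2     4     3     5
          7     1     0     1     1     2     1     3     3     4     4     6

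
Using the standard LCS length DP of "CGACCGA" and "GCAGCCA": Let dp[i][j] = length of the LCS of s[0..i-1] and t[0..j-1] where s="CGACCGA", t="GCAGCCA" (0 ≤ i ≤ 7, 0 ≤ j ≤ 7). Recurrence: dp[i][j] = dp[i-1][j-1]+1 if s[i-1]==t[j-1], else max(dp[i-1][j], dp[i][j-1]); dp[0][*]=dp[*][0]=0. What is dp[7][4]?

3

   ''  G  C  A  G  C  C  A
''  0  0  0  0  0  0  0  0
 C  0  0  1  1  1  1  1  1
 G  0  1  1  1  2  2  2  2
 A  0  1  1  2  2  2  2  3
 C  0  1  2  2  2  3  3  3
 C  0  1  2  2  2  3  4  4
 G  0  1  2  2  3  3  4  4
 A  0  1  2  3  3  3  4  5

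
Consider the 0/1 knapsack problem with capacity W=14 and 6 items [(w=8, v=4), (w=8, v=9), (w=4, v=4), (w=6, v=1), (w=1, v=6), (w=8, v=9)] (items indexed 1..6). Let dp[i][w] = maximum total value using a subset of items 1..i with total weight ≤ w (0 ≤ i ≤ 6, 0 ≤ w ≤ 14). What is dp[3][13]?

13

i\w   0   1   2   3   4   5   6   7   8   9  10  11  12  13  14
  0   0   0   0   0   0   0   0   0   0   0   0   0   0   0   0
  1   0   0   0   0   0   0   0   0   4   4   4   4   4   4   4
  2   0   0   0   0   0   0   0   0   9   9   9   9   9   9   9
  3   0   0   0   0   4   4   4   4   9   9   9   9  13  13  13
  4   0   0   0   0   4   4   4   4   9   9   9   9  13  13  13
  5   0   6   6   6   6  10  10  10  10  15  15  15  15  19  19
  6   0   6   6   6   6  10  10  10  10  15  15  15  15  19  19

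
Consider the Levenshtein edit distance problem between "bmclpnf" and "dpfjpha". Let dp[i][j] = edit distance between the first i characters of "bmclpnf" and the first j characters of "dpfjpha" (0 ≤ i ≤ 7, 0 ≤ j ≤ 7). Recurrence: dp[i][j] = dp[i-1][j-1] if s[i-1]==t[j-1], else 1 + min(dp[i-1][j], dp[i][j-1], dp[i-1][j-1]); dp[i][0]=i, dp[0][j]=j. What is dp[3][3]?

3

   ''  d  p  f  j  p  h  a
''  0  1  2  3  4  5  6  7
 b  1  1  2  3  4  5  6  7
 m  2  2  2  3  4  5  6  7
 c  3  3  3  3  4  5  6  7
 l  4  4  4  4  4  5  6  7
 p  5  5  4  5  5  4  5  6
 n  6  6  5  5  6  5  5  6
 f  7  7  6  5  6  6  6  6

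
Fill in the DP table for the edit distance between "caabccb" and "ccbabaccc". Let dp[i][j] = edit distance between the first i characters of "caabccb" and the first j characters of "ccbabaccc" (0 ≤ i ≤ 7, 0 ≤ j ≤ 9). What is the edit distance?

4

   ''  c  c  b  a  b  a  c  c  c
''  0  1  2  3  4  5  6  7  8  9
 c  1  0  1  2  3  4  5  6  7  8
 a  2  1  1  2  2  3  4  5  6  7
 a  3  2  2  2  2  3  3  4  5  6
 b  4  3  3  2  3  2  3  4  5  6
 c  5  4  3  3  3  3  3  3  4  5
 c  6  5  4  4  4  4  4  3  3  4
 b  7  6  5  4  5  4  5  4  4  4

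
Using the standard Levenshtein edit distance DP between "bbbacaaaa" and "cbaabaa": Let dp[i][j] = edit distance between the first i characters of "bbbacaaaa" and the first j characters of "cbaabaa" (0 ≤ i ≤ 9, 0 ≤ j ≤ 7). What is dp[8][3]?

   ''  c  b  a  a  b  a  a
''  0  1  2  3  4  5  6  7
 b  1  1  1  2  3  4  5  6
 b  2  2  1  2  3  3  4  5
 b  3  3  2  2  3  3  4  5
 a  4  4  3  2  2  3  3  4
 c  5  4  4  3  3  3  4  4
 a  6  5  5  4  3  4  3  4
 a  7  6  6  5  4  4  4  3
 a  8  7  7  6  5  5  4  4
 a  9  8  8  7  6  6  5  4

6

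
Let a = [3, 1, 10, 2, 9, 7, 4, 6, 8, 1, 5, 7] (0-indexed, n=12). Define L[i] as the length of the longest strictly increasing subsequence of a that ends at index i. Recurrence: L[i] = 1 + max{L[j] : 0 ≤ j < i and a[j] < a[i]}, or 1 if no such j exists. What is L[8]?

   i    0    1    2    3    4    5    6    7    8    9   10   11
a[i]    3    1   10    2    9    7    4    6    8    1    5    7
L[i]    1    1    2    2    3    3    3    4    5    1    4    5

5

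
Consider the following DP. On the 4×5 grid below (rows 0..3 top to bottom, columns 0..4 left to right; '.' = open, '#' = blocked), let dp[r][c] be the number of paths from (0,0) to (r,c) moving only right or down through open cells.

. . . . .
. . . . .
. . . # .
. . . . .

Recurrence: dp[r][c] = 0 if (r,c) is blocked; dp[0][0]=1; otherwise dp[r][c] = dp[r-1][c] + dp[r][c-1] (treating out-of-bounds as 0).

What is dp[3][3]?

10

r\c   0   1   2   3   4
  0   1   1   1   1   1
  1   1   2   3   4   5
  2   1   3   6   0   5
  3   1   4  10  10  15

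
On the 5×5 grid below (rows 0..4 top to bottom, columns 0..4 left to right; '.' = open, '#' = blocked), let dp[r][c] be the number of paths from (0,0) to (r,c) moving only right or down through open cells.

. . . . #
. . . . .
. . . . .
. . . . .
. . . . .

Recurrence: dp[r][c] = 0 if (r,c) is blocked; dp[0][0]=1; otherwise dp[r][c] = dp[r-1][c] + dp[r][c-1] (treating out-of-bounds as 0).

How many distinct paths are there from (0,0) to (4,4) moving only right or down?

69

r\c   0   1   2   3   4
  0   1   1   1   1   0
  1   1   2   3   4   4
  2   1   3   6  10  14
  3   1   4  10  20  34
  4   1   5  15  35  69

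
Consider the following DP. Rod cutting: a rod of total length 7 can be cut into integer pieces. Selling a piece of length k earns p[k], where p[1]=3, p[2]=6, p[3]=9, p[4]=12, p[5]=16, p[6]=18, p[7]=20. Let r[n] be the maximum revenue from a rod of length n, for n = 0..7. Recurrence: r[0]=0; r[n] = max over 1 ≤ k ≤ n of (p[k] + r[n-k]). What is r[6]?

19

   n    0    1    2    3    4    5    6    7
r[n]    0    3    6    9   12   16   19   22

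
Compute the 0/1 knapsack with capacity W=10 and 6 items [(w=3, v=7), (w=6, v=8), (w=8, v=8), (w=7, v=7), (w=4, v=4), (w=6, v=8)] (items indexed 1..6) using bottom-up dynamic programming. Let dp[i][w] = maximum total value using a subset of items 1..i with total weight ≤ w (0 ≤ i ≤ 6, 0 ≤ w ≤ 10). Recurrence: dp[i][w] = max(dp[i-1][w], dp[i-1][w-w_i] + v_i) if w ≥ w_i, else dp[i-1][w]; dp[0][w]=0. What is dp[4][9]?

15

i\w   0   1   2   3   4   5   6   7   8   9  10
  0   0   0   0   0   0   0   0   0   0   0   0
  1   0   0   0   7   7   7   7   7   7   7   7
  2   0   0   0   7   7   7   8   8   8  15  15
  3   0   0   0   7   7   7   8   8   8  15  15
  4   0   0   0   7   7   7   8   8   8  15  15
  5   0   0   0   7   7   7   8  11  11  15  15
  6   0   0   0   7   7   7   8  11  11  15  15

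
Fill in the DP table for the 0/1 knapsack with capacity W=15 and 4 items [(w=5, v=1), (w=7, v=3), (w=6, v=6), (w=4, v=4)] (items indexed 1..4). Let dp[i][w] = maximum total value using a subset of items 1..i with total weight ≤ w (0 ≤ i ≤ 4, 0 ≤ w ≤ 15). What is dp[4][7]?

6

i\w   0   1   2   3   4   5   6   7   8   9  10  11  12  13  14  15
  0   0   0   0   0   0   0   0   0   0   0   0   0   0   0   0   0
  1   0   0   0   0   0   1   1   1   1   1   1   1   1   1   1   1
  2   0   0   0   0   0   1   1   3   3   3   3   3   4   4   4   4
  3   0   0   0   0   0   1   6   6   6   6   6   7   7   9   9   9
  4   0   0   0   0   4   4   6   6   6   6  10  10  10  10  10  11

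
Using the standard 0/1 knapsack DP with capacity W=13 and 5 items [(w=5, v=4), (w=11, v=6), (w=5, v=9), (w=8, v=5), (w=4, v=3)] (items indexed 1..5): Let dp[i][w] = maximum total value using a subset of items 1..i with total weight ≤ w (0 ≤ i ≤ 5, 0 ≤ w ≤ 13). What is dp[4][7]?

i\w   0   1   2   3   4   5   6   7   8   9  10  11  12  13
  0   0   0   0   0   0   0   0   0   0   0   0   0   0   0
  1   0   0   0   0   0   4   4   4   4   4   4   4   4   4
  2   0   0   0   0   0   4   4   4   4   4   4   6   6   6
  3   0   0   0   0   0   9   9   9   9   9  13  13  13  13
  4   0   0   0   0   0   9   9   9   9   9  13  13  13  14
  5   0   0   0   0   3   9   9   9   9  12  13  13  13  14

9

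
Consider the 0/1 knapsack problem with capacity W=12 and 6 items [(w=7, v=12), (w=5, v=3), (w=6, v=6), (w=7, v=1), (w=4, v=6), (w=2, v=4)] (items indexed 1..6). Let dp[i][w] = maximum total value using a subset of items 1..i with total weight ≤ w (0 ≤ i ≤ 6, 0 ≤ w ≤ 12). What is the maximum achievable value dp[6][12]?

18

i\w   0   1   2   3   4   5   6   7   8   9  10  11  12
  0   0   0   0   0   0   0   0   0   0   0   0   0   0
  1   0   0   0   0   0   0   0  12  12  12  12  12  12
  2   0   0   0   0   0   3   3  12  12  12  12  12  15
  3   0   0   0   0   0   3   6  12  12  12  12  12  15
  4   0   0   0   0   0   3   6  12  12  12  12  12  15
  5   0   0   0   0   6   6   6  12  12  12  12  18  18
  6   0   0   4   4   6   6  10  12  12  16  16  18  18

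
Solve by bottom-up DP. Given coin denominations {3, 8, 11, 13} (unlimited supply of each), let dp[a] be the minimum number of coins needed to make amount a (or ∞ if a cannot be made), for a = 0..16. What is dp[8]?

 a  0  1  2  3  4  5  6  7  8  9 10 11 12 13 14 15 16
dp  0  -  -  1  -  -  2  -  1  3  -  1  4  1  2  5  2
(- denotes ∞ / unreachable)

1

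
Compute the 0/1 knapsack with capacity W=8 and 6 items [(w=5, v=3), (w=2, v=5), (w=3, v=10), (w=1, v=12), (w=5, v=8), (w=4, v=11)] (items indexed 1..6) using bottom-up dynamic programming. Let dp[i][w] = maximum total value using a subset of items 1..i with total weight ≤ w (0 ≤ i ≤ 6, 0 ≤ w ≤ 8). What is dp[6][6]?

i\w   0   1   2   3   4   5   6   7   8
  0   0   0   0   0   0   0   0   0   0
  1   0   0   0   0   0   3   3   3   3
  2   0   0   5   5   5   5   5   8   8
  3   0   0   5  10  10  15  15  15  15
  4   0  12  12  17  22  22  27  27  27
  5   0  12  12  17  22  22  27  27  27
  6   0  12  12  17  22  23  27  28  33

27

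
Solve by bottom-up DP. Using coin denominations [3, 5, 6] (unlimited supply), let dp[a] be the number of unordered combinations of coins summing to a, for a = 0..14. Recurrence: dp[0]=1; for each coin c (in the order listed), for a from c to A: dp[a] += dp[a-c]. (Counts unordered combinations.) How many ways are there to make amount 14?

after  coin     0     1     2     3     4     5     6     7     8     9    10    11    12    13    14
          3     1     0     0     1     0     0     1     0     0     1     0     0     1     0     0
          5     1     0     0     1     0     1     1     0     1     1     1     1     1     1     1
          6     1     0     0     1     0     1     2     0     1     2     1     2     3     1     2

2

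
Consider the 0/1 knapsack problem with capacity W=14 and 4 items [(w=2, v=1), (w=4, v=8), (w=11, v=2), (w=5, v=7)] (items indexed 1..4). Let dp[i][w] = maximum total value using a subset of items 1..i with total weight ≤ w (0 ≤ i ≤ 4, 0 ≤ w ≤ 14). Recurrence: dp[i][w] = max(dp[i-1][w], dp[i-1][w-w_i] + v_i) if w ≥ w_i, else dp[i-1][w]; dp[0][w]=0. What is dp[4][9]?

i\w   0   1   2   3   4   5   6   7   8   9  10  11  12  13  14
  0   0   0   0   0   0   0   0   0   0   0   0   0   0   0   0
  1   0   0   1   1   1   1   1   1   1   1   1   1   1   1   1
  2   0   0   1   1   8   8   9   9   9   9   9   9   9   9   9
  3   0   0   1   1   8   8   9   9   9   9   9   9   9   9   9
  4   0   0   1   1   8   8   9   9   9  15  15  16  16  16  16

15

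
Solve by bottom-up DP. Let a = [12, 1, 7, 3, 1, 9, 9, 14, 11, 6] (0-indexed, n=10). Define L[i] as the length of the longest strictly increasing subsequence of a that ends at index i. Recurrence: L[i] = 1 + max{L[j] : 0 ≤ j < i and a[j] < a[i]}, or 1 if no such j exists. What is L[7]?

   i    0    1    2    3    4    5    6    7    8    9
a[i]   12    1    7    3    1    9    9   14   11    6
L[i]    1    1    2    2    1    3    3    4    4    3

4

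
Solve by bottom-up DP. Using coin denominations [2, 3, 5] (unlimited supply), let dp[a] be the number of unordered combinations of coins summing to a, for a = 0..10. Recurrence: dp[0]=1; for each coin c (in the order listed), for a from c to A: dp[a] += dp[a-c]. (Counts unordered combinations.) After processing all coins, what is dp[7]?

2

after  coin     0     1     2     3     4     5     6     7     8     9    10
          2     1     0     1     0     1     0     1     0     1     0     1
          3     1     0     1     1     1     1     2     1     2     2     2
          5     1     0     1     1     1     2     2     2     3     3     4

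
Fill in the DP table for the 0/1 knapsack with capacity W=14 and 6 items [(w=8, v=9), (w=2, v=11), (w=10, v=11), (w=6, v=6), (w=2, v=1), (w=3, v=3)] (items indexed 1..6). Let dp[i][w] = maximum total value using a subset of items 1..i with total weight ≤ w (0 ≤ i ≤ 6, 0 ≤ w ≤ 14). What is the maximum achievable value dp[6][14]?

23

i\w   0   1   2   3   4   5   6   7   8   9  10  11  12  13  14
  0   0   0   0   0   0   0   0   0   0   0   0   0   0   0   0
  1   0   0   0   0   0   0   0   0   9   9   9   9   9   9   9
  2   0   0  11  11  11  11  11  11  11  11  20  20  20  20  20
  3   0   0  11  11  11  11  11  11  11  11  20  20  22  22  22
  4   0   0  11  11  11  11  11  11  17  17  20  20  22  22  22
  5   0   0  11  11  12  12  12  12  17  17  20  20  22  22  23
  6   0   0  11  11  12  14  14  15  17  17  20  20  22  23  23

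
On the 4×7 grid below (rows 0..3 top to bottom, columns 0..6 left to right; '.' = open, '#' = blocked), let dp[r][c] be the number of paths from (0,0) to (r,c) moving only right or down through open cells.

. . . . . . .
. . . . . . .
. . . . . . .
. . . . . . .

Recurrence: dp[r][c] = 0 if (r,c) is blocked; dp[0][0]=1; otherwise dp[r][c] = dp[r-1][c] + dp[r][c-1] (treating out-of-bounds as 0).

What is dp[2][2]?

r\c   0   1   2   3   4   5   6
  0   1   1   1   1   1   1   1
  1   1   2   3   4   5   6   7
  2   1   3   6  10  15  21  28
  3   1   4  10  20  35  56  84

6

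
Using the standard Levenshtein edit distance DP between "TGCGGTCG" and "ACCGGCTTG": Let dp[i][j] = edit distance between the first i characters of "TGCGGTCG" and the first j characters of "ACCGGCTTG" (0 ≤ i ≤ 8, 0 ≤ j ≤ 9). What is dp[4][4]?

   ''  A  C  C  G  G  C  T  T  G
''  0  1  2  3  4  5  6  7  8  9
 T  1  1  2  3  4  5  6  6  7  8
 G  2  2  2  3  3  4  5  6  7  7
 C  3  3  2  2  3  4  4  5  6  7
 G  4  4  3  3  2  3  4  5  6  6
 G  5  5  4  4  3  2  3  4  5  6
 T  6  6  5  5  4  3  3  3  4  5
 C  7  7  6  5  5  4  3  4  4  5
 G  8  8  7  6  5  5  4  4  5  4

2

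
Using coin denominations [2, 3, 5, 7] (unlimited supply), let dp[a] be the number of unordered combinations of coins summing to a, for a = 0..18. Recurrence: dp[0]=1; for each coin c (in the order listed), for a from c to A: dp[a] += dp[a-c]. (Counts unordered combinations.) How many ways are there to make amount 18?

after  coin     0     1     2     3     4     5     6     7     8     9    10    11    12    13    14    15    16    17    18
          2     1     0     1     0     1     0     1     0     1     0     1     0     1     0     1     0     1     0     1
          3     1     0     1     1     1     1     2     1     2     2     2     2     3     2     3     3     3     3     4
          5     1     0     1     1     1     2     2     2     3     3     4     4     5     5     6     7     7     8     9
          7     1     0     1     1     1     2     2     3     3     4     5     5     7     7     9    10    11    13    14

14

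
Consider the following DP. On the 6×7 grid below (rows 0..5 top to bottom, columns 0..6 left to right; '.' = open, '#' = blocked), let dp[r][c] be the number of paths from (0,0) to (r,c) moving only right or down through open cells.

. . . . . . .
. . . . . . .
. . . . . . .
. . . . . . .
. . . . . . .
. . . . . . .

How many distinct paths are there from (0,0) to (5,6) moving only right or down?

462

r\c   0   1   2   3   4   5   6
  0   1   1   1   1   1   1   1
  1   1   2   3   4   5   6   7
  2   1   3   6  10  15  21  28
  3   1   4  10  20  35  56  84
  4   1   5  15  35  70 126 210
  5   1   6  21  56 126 252 462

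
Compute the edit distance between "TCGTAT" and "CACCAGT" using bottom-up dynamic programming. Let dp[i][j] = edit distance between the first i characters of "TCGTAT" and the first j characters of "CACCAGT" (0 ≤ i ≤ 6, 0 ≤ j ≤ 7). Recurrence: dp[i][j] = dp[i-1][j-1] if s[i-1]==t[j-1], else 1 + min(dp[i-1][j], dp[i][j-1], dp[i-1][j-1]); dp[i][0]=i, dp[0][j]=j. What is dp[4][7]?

   ''  C  A  C  C  A  G  T
''  0  1  2  3  4  5  6  7
 T  1  1  2  3  4  5  6  6
 C  2  1  2  2  3  4  5  6
 G  3  2  2  3  3  4  4  5
 T  4  3  3  3  4  4  5  4
 A  5  4  3  4  4  4  5  5
 T  6  5  4  4  5  5  5  5

4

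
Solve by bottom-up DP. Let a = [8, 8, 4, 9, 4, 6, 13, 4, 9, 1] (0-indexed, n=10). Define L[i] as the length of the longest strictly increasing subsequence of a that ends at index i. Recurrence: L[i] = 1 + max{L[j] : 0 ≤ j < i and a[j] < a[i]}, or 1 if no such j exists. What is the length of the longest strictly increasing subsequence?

3

   i    0    1    2    3    4    5    6    7    8    9
a[i]    8    8    4    9    4    6   13    4    9    1
L[i]    1    1    1    2    1    2    3    1    3    1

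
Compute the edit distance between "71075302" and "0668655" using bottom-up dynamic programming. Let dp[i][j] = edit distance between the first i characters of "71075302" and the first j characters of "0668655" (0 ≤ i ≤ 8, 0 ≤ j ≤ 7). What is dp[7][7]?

   ''  0  6  6  8  6  5  5
''  0  1  2  3  4  5  6  7
 7  1  1  2  3  4  5  6  7
 1  2  2  2  3  4  5  6  7
 0  3  2  3  3  4  5  6  7
 7  4  3  3  4  4  5  6  7
 5  5  4  4  4  5  5  5  6
 3  6  5  5  5  5  6  6  6
 0  7  6  6  6  6  6  7  7
 2  8  7  7  7  7  7  7  8

7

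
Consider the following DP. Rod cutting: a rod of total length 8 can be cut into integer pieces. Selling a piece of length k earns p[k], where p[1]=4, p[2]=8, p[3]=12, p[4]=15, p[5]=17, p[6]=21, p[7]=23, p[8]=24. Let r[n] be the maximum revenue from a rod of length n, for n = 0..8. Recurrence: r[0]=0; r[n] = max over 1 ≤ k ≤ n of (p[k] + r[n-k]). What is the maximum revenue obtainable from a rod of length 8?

   n    0    1    2    3    4    5    6    7    8
r[n]    0    4    8   12   16   20   24   28   32

32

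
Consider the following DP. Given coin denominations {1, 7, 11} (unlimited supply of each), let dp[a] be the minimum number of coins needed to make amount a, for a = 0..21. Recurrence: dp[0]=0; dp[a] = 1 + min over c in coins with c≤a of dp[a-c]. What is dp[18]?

 a  0  1  2  3  4  5  6  7  8  9 10 11 12 13 14 15 16 17 18 19 20 21
dp  0  1  2  3  4  5  6  1  2  3  4  1  2  3  2  3  4  5  2  3  4  3

2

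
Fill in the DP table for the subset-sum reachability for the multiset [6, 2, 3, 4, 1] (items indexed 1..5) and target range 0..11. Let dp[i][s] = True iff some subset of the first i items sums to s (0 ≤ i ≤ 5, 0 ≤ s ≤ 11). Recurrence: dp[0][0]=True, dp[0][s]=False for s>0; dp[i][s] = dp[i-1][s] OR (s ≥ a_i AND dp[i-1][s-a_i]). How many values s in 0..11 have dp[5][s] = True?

12

i\s   0   1   2   3   4   5   6   7   8   9  10  11
  0   T   F   F   F   F   F   F   F   F   F   F   F
  1   T   F   F   F   F   F   T   F   F   F   F   F
  2   T   F   T   F   F   F   T   F   T   F   F   F
  3   T   F   T   T   F   T   T   F   T   T   F   T
  4   T   F   T   T   T   T   T   T   T   T   T   T
  5   T   T   T   T   T   T   T   T   T   T   T   T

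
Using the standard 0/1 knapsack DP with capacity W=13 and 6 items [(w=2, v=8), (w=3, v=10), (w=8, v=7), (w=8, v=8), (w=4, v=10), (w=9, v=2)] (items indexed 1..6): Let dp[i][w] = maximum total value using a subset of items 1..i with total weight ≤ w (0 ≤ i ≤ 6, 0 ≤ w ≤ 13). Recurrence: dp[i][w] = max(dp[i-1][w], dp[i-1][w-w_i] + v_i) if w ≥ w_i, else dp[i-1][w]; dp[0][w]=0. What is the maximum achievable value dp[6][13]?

28

i\w   0   1   2   3   4   5   6   7   8   9  10  11  12  13
  0   0   0   0   0   0   0   0   0   0   0   0   0   0   0
  1   0   0   8   8   8   8   8   8   8   8   8   8   8   8
  2   0   0   8  10  10  18  18  18  18  18  18  18  18  18
  3   0   0   8  10  10  18  18  18  18  18  18  18  18  25
  4   0   0   8  10  10  18  18  18  18  18  18  18  18  26
  5   0   0   8  10  10  18  18  20  20  28  28  28  28  28
  6   0   0   8  10  10  18  18  20  20  28  28  28  28  28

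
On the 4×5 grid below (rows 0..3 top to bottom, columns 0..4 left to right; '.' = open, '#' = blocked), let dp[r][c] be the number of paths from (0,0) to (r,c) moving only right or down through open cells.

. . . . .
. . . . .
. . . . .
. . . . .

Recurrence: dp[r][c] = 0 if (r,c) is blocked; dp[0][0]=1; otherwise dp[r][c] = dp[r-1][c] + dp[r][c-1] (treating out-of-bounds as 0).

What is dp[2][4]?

15

r\c   0   1   2   3   4
  0   1   1   1   1   1
  1   1   2   3   4   5
  2   1   3   6  10  15
  3   1   4  10  20  35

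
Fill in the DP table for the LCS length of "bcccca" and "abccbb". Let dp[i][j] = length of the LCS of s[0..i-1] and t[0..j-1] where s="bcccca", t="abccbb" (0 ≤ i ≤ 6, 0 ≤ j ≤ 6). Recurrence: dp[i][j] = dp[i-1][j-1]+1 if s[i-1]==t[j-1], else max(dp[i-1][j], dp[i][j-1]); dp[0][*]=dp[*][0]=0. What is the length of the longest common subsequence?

3

   ''  a  b  c  c  b  b
''  0  0  0  0  0  0  0
 b  0  0  1  1  1  1  1
 c  0  0  1  2  2  2  2
 c  0  0  1  2  3  3  3
 c  0  0  1  2  3  3  3
 c  0  0  1  2  3  3  3
 a  0  1  1  2  3  3  3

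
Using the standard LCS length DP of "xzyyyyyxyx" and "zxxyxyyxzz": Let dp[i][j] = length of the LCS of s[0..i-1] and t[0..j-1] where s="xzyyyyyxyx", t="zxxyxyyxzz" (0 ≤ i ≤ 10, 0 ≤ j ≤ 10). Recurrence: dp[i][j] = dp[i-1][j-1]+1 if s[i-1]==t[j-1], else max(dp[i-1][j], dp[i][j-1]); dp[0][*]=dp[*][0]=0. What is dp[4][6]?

3

   ''  z  x  x  y  x  y  y  x  z  z
''  0  0  0  0  0  0  0  0  0  0  0
 x  0  0  1  1  1  1  1  1  1  1  1
 z  0  1  1  1  1  1  1  1  1  2  2
 y  0  1  1  1  2  2  2  2  2  2  2
 y  0  1  1  1  2  2  3  3  3  3  3
 y  0  1  1  1  2  2  3  4  4  4  4
 y  0  1  1  1  2  2  3  4  4  4  4
 y  0  1  1  1  2  2  3  4  4  4  4
 x  0  1  2  2  2  3  3  4  5  5  5
 y  0  1  2  2  3  3  4  4  5  5  5
 x  0  1  2  3  3  4  4  4  5  5  5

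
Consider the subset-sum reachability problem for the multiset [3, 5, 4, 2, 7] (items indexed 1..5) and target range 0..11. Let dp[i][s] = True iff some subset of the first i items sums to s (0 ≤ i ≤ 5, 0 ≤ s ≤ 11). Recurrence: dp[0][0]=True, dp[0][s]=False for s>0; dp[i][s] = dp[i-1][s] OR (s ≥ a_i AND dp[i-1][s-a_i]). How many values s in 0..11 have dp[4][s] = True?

11

i\s   0   1   2   3   4   5   6   7   8   9  10  11
  0   T   F   F   F   F   F   F   F   F   F   F   F
  1   T   F   F   T   F   F   F   F   F   F   F   F
  2   T   F   F   T   F   T   F   F   T   F   F   F
  3   T   F   F   T   T   T   F   T   T   T   F   F
  4   T   F   T   T   T   T   T   T   T   T   T   T
  5   T   F   T   T   T   T   T   T   T   T   T   T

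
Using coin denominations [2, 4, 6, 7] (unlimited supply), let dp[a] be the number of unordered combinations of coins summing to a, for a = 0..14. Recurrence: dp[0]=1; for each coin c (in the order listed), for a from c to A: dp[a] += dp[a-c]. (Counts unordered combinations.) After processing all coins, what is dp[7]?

1

after  coin     0     1     2     3     4     5     6     7     8     9    10    11    12    13    14
          2     1     0     1     0     1     0     1     0     1     0     1     0     1     0     1
          4     1     0     1     0     2     0     2     0     3     0     3     0     4     0     4
          6     1     0     1     0     2     0     3     0     4     0     5     0     7     0     8
          7     1     0     1     0     2     0     3     1     4     1     5     2     7     3     9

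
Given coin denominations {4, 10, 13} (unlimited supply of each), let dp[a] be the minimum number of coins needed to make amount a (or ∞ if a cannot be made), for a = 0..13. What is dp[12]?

3

 a  0  1  2  3  4  5  6  7  8  9 10 11 12 13
dp  0  -  -  -  1  -  -  -  2  -  1  -  3  1
(- denotes ∞ / unreachable)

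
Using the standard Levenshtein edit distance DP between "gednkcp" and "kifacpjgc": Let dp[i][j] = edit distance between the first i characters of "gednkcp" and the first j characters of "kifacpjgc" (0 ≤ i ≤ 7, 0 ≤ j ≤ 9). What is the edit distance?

8

   ''  k  i  f  a  c  p  j  g  c
''  0  1  2  3  4  5  6  7  8  9
 g  1  1  2  3  4  5  6  7  7  8
 e  2  2  2  3  4  5  6  7  8  8
 d  3  3  3  3  4  5  6  7  8  9
 n  4  4  4  4  4  5  6  7  8  9
 k  5  4  5  5  5  5  6  7  8  9
 c  6  5  5  6  6  5  6  7  8  8
 p  7  6  6  6  7  6  5  6  7  8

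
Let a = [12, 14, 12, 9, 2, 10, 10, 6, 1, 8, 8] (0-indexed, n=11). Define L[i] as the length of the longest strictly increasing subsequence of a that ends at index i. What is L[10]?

   i    0    1    2    3    4    5    6    7    8    9   10
a[i]   12   14   12    9    2   10   10    6    1    8    8
L[i]    1    2    1    1    1    2    2    2    1    3    3

3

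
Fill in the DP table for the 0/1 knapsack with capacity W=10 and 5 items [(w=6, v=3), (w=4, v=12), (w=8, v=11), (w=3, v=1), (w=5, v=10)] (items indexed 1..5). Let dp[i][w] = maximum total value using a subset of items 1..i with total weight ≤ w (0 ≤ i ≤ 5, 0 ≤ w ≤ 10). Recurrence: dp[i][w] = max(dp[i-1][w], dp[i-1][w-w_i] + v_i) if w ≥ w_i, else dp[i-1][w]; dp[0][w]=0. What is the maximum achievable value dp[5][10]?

22

i\w   0   1   2   3   4   5   6   7   8   9  10
  0   0   0   0   0   0   0   0   0   0   0   0
  1   0   0   0   0   0   0   3   3   3   3   3
  2   0   0   0   0  12  12  12  12  12  12  15
  3   0   0   0   0  12  12  12  12  12  12  15
  4   0   0   0   1  12  12  12  13  13  13  15
  5   0   0   0   1  12  12  12  13  13  22  22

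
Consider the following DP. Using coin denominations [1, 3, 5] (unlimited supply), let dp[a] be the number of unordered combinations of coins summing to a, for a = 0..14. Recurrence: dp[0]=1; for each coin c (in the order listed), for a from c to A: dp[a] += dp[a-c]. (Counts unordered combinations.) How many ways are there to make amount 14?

11

after  coin     0     1     2     3     4     5     6     7     8     9    10    11    12    13    14
          1     1     1     1     1     1     1     1     1     1     1     1     1     1     1     1
          3     1     1     1     2     2     2     3     3     3     4     4     4     5     5     5
          5     1     1     1     2     2     3     4     4     5     6     7     8     9    10    11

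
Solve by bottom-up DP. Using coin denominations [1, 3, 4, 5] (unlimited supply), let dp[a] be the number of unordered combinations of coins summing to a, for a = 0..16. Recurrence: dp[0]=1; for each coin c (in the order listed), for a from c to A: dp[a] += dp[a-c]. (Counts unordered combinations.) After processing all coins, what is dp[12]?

17

after  coin     0     1     2     3     4     5     6     7     8     9    10    11    12    13    14    15    16
          1     1     1     1     1     1     1     1     1     1     1     1     1     1     1     1     1     1
          3     1     1     1     2     2     2     3     3     3     4     4     4     5     5     5     6     6
          4     1     1     1     2     3     3     4     5     6     7     8     9    11    12    13    15    17
          5     1     1     1     2     3     4     5     6     8    10    12    14    17    20    23    27    31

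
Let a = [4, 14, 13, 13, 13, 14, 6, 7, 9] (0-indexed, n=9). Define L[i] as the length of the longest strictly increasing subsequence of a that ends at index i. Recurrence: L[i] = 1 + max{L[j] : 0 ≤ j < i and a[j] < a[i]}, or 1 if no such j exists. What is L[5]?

3

   i    0    1    2    3    4    5    6    7    8
a[i]    4   14   13   13   13   14    6    7    9
L[i]    1    2    2    2    2    3    2    3    4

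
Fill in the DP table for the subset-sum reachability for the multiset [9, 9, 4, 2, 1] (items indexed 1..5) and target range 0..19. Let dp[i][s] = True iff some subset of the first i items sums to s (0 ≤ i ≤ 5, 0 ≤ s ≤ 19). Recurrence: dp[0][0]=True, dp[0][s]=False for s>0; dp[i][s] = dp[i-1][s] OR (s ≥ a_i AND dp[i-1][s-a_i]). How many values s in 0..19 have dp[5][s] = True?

i\s   0   1   2   3   4   5   6   7   8   9  10  11  12  13  14  15  16  17  18  19
  0   T   F   F   F   F   F   F   F   F   F   F   F   F   F   F   F   F   F   F   F
  1   T   F   F   F   F   F   F   F   F   T   F   F   F   F   F   F   F   F   F   F
  2   T   F   F   F   F   F   F   F   F   T   F   F   F   F   F   F   F   F   T   F
  3   T   F   F   F   T   F   F   F   F   T   F   F   F   T   F   F   F   F   T   F
  4   T   F   T   F   T   F   T   F   F   T   F   T   F   T   F   T   F   F   T   F
  5   T   T   T   T   T   T   T   T   F   T   T   T   T   T   T   T   T   F   T   T

18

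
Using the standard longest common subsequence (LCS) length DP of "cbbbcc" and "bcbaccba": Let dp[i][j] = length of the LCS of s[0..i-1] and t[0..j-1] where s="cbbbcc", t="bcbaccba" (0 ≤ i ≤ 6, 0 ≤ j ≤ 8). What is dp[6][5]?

3

   ''  b  c  b  a  c  c  b  a
''  0  0  0  0  0  0  0  0  0
 c  0  0  1  1  1  1  1  1  1
 b  0  1  1  2  2  2  2  2  2
 b  0  1  1  2  2  2  2  3  3
 b  0  1  1  2  2  2  2  3  3
 c  0  1  2  2  2  3  3  3  3
 c  0  1  2  2  2  3  4  4  4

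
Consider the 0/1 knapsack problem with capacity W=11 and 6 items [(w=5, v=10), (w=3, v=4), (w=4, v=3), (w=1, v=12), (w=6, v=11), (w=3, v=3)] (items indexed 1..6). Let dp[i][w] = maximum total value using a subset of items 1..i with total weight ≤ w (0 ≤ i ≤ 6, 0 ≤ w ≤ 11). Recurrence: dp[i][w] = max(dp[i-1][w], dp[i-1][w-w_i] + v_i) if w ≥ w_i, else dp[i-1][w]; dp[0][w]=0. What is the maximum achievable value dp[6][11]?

i\w   0   1   2   3   4   5   6   7   8   9  10  11
  0   0   0   0   0   0   0   0   0   0   0   0   0
  1   0   0   0   0   0  10  10  10  10  10  10  10
  2   0   0   0   4   4  10  10  10  14  14  14  14
  3   0   0   0   4   4  10  10  10  14  14  14  14
  4   0  12  12  12  16  16  22  22  22  26  26  26
  5   0  12  12  12  16  16  22  23  23  26  27  27
  6   0  12  12  12  16  16  22  23  23  26  27  27

27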